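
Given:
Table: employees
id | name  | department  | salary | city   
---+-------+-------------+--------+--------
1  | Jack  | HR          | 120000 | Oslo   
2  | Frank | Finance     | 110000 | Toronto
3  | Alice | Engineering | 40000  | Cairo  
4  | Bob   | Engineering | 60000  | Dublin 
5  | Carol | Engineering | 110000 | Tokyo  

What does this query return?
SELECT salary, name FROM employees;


Projecting columns: salary, name

5 rows:
120000, Jack
110000, Frank
40000, Alice
60000, Bob
110000, Carol


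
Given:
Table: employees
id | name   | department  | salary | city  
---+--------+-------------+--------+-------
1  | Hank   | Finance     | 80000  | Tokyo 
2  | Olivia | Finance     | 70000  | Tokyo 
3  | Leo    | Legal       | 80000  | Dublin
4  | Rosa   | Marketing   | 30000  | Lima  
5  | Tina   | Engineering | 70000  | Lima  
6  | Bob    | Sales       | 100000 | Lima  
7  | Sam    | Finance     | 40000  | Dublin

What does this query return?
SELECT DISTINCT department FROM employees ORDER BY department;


All 'department' values (row order): Finance, Finance, Legal, Marketing, Engineering, Sales, Finance
Removing duplicates leaves 5 unique value(s).

5 values:
Engineering
Finance
Legal
Marketing
Sales


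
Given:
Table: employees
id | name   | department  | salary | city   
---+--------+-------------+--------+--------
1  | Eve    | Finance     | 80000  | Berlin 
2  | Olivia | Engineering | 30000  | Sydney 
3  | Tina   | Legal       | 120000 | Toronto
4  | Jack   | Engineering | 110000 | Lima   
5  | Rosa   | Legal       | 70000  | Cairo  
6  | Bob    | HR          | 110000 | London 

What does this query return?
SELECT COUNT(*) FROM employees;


COUNT(*) counts all rows

6


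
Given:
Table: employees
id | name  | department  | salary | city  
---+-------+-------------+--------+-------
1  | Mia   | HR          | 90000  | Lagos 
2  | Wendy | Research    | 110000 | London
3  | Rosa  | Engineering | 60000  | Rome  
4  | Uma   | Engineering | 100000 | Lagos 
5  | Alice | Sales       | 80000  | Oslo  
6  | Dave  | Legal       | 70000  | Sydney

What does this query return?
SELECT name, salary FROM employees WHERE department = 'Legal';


Filtering: department = 'Legal'
Matching rows: 1

1 rows:
Dave, 70000


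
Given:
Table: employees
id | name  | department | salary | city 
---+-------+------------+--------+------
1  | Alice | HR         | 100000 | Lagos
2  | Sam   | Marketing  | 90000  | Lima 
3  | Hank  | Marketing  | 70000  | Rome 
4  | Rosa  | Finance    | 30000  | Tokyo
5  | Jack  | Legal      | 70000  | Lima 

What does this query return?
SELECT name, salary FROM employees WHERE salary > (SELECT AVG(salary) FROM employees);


Subquery: AVG(salary) = 72000.0
Filtering: salary > 72000.0
  Alice (100000) -> MATCH
  Sam (90000) -> MATCH


2 rows:
Alice, 100000
Sam, 90000


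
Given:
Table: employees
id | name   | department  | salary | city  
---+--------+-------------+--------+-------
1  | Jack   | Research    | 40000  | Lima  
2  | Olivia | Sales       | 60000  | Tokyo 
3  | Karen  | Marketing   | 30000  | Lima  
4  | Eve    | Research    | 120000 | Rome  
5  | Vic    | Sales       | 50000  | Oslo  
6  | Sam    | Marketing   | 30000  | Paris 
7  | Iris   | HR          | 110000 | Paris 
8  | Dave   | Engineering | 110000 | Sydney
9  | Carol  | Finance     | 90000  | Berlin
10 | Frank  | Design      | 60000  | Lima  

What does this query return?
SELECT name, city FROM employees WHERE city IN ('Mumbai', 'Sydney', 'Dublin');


Filtering: city IN ('Mumbai', 'Sydney', 'Dublin')
Matching: 1 rows

1 rows:
Dave, Sydney


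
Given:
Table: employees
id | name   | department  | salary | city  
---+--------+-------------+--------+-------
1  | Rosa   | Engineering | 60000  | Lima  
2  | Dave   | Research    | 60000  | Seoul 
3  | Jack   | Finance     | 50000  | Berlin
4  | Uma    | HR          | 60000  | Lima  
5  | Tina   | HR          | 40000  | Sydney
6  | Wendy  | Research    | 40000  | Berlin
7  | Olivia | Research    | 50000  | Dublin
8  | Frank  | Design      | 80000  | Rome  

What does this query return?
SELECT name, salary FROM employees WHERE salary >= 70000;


Filtering: salary >= 70000
Matching: 1 rows

1 rows:
Frank, 80000


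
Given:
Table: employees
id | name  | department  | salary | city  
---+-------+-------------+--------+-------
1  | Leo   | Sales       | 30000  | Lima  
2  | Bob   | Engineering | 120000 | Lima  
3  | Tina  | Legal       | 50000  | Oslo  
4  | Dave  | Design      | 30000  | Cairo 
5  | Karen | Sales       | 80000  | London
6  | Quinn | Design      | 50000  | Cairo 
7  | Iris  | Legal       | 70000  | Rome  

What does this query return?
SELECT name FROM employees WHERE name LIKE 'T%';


LIKE 'T%' matches names starting with 'T'
Matching: 1

1 rows:
Tina


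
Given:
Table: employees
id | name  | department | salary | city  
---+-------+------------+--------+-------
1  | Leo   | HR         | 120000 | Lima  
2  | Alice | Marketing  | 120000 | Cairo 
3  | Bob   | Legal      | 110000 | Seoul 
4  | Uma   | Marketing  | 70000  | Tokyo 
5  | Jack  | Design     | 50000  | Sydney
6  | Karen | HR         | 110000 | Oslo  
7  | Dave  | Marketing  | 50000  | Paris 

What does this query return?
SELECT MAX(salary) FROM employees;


Salaries: 120000, 120000, 110000, 70000, 50000, 110000, 50000
MAX = 120000

120000


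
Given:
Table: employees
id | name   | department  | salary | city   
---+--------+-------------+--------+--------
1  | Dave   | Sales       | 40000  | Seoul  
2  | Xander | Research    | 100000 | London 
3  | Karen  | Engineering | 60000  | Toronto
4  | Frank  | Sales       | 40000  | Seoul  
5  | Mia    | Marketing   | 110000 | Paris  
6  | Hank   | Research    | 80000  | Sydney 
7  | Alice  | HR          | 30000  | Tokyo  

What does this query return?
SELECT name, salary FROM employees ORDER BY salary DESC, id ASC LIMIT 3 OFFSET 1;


Sort by salary DESC (id ASC tiebreak), then skip 1 and take 3
Rows 2 through 4

3 rows:
Xander, 100000
Hank, 80000
Karen, 60000


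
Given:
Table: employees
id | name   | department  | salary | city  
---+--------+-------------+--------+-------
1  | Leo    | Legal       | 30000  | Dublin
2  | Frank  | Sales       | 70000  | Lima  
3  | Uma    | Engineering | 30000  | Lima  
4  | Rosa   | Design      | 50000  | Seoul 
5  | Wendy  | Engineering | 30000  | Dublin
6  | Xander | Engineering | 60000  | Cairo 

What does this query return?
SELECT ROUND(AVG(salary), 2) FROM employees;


SUM(salary) = 270000
COUNT = 6
ROUND(AVG, 2) = ROUND(270000 / 6, 2) = 45000.0

45000.0


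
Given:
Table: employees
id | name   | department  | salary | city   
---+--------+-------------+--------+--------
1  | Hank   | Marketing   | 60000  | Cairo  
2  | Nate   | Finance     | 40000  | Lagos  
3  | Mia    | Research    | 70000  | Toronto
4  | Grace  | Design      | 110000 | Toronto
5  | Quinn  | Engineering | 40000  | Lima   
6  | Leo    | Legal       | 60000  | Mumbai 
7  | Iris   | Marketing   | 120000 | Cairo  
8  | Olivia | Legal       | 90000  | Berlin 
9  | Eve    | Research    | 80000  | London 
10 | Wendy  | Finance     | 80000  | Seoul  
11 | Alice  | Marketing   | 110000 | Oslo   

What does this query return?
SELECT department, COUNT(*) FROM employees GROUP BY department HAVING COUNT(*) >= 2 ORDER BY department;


Groups with count >= 2:
  Finance: 2 -> PASS
  Legal: 2 -> PASS
  Marketing: 3 -> PASS
  Research: 2 -> PASS
  Design: 1 -> filtered out
  Engineering: 1 -> filtered out


4 groups:
Finance, 2
Legal, 2
Marketing, 3
Research, 2


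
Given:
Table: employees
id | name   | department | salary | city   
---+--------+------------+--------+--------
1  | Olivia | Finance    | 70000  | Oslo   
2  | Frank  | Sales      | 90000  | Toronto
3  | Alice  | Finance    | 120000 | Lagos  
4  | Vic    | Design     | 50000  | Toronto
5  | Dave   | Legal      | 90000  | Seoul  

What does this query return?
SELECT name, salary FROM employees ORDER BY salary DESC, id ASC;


Sorting by salary DESC, then id ASC for ties

5 rows:
Alice, 120000
Frank, 90000
Dave, 90000
Olivia, 70000
Vic, 50000


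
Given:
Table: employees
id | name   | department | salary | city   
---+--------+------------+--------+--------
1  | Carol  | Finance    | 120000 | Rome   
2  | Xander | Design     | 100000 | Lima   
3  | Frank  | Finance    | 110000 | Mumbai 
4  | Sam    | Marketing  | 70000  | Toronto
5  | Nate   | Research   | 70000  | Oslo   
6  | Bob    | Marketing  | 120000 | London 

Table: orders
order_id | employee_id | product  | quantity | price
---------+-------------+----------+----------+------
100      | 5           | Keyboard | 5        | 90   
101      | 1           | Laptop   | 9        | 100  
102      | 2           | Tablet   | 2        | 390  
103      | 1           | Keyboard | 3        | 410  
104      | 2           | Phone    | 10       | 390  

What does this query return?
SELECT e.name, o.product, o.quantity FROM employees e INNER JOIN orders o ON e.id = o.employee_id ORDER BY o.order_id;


Joining employees.id = orders.employee_id:
  employee Nate (id=5) -> order Keyboard
  employee Carol (id=1) -> order Laptop
  employee Xander (id=2) -> order Tablet
  employee Carol (id=1) -> order Keyboard
  employee Xander (id=2) -> order Phone


5 rows:
Nate, Keyboard, 5
Carol, Laptop, 9
Xander, Tablet, 2
Carol, Keyboard, 3
Xander, Phone, 10


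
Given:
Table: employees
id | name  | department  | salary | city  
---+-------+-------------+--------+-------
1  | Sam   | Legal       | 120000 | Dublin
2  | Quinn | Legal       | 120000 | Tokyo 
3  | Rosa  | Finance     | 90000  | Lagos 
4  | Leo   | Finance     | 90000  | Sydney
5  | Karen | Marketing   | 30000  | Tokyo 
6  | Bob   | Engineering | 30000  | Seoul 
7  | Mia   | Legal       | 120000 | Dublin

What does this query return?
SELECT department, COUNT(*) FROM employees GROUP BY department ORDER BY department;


Assigning each row to its department group:
  Sam -> Legal
  Quinn -> Legal
  Rosa -> Finance
  Leo -> Finance
  Karen -> Marketing
  Bob -> Engineering
  Mia -> Legal


4 groups:
Engineering, 1
Finance, 2
Legal, 3
Marketing, 1


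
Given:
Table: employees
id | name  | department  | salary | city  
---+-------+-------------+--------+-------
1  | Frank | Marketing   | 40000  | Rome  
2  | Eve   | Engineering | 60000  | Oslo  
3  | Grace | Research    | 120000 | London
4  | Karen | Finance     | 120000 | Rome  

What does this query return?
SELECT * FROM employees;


SELECT * returns all 4 rows with all columns

4 rows:
1, Frank, Marketing, 40000, Rome
2, Eve, Engineering, 60000, Oslo
3, Grace, Research, 120000, London
4, Karen, Finance, 120000, Rome


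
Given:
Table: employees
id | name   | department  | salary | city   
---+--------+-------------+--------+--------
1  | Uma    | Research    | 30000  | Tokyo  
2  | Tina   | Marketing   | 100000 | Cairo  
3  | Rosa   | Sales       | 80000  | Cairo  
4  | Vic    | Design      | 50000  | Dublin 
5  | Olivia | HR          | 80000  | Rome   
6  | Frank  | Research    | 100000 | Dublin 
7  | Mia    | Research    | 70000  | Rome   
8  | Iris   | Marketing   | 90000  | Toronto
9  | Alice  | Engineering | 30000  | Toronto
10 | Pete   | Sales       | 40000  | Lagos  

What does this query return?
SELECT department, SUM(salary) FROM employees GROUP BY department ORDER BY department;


Summing salary within each department:
  Design: 50000 = 50000
  Engineering: 30000 = 30000
  HR: 80000 = 80000
  Marketing: 100000 + 90000 = 190000
  Research: 30000 + 100000 + 70000 = 200000
  Sales: 80000 + 40000 = 120000


6 groups:
Design, 50000
Engineering, 30000
HR, 80000
Marketing, 190000
Research, 200000
Sales, 120000


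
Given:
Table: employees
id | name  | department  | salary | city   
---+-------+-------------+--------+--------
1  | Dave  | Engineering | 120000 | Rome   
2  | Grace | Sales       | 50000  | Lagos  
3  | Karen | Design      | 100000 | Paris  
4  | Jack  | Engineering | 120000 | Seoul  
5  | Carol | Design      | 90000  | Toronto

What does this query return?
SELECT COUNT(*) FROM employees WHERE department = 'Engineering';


Counting rows where department = 'Engineering'
  Dave -> MATCH
  Jack -> MATCH


2


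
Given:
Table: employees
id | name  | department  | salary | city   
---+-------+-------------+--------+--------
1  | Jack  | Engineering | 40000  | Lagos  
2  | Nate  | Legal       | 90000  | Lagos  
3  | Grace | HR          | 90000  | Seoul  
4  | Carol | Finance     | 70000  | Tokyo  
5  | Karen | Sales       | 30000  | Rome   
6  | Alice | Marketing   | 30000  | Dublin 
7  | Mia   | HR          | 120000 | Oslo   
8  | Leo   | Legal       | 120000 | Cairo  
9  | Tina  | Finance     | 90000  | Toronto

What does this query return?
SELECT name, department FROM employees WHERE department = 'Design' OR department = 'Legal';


Filtering: department = 'Design' OR 'Legal'
Matching: 2 rows

2 rows:
Nate, Legal
Leo, Legal


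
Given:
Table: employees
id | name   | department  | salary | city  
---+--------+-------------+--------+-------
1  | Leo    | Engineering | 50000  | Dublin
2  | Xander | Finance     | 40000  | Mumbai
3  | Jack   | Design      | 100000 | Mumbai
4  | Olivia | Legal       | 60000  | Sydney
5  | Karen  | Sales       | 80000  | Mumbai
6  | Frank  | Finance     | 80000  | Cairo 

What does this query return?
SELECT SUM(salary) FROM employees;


SUM(salary) = 50000 + 40000 + 100000 + 60000 + 80000 + 80000 = 410000

410000


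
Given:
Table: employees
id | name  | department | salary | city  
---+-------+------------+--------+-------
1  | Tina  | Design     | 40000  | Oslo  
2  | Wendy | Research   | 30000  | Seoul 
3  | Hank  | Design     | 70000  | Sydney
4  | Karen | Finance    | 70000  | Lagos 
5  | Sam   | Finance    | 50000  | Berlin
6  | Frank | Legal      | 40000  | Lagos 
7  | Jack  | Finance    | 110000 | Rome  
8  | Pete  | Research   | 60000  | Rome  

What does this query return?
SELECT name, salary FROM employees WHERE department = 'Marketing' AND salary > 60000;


Filtering: department = 'Marketing' AND salary > 60000
Matching: 0 rows

Empty result set (0 rows)


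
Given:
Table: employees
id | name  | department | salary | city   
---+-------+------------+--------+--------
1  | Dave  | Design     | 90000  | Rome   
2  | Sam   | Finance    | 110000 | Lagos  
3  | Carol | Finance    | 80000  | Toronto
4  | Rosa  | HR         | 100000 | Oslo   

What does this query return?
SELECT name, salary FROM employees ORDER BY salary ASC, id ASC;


Sorting by salary ASC, then id ASC for ties

4 rows:
Carol, 80000
Dave, 90000
Rosa, 100000
Sam, 110000


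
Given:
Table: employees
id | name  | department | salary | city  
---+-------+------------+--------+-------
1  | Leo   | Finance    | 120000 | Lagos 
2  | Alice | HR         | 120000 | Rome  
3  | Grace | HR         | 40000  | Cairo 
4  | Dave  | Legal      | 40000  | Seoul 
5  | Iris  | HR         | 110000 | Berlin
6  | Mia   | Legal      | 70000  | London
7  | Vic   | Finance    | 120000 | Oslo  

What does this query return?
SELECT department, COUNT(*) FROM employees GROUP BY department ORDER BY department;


Assigning each row to its department group:
  Leo -> Finance
  Alice -> HR
  Grace -> HR
  Dave -> Legal
  Iris -> HR
  Mia -> Legal
  Vic -> Finance


3 groups:
Finance, 2
HR, 3
Legal, 2


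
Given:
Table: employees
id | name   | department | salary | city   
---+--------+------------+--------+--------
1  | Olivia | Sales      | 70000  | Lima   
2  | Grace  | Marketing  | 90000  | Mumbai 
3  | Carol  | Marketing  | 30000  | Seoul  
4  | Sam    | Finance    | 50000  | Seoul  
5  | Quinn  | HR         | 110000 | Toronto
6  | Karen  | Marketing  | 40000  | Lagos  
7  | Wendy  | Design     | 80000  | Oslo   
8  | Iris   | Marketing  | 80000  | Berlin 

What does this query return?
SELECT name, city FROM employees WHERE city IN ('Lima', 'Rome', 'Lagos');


Filtering: city IN ('Lima', 'Rome', 'Lagos')
Matching: 2 rows

2 rows:
Olivia, Lima
Karen, Lagos


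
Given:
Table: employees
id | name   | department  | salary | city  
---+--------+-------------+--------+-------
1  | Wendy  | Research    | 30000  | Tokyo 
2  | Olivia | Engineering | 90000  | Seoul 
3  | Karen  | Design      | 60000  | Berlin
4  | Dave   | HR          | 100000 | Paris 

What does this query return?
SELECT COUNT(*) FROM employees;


COUNT(*) counts all rows

4


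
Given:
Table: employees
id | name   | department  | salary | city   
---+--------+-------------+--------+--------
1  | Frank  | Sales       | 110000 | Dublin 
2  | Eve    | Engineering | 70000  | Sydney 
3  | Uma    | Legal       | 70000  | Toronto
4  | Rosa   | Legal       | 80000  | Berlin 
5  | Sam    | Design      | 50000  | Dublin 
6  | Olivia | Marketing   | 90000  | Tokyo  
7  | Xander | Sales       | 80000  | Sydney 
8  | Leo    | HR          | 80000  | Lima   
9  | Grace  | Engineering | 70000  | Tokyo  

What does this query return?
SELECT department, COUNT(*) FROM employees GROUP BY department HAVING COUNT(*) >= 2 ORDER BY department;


Groups with count >= 2:
  Engineering: 2 -> PASS
  Legal: 2 -> PASS
  Sales: 2 -> PASS
  Design: 1 -> filtered out
  HR: 1 -> filtered out
  Marketing: 1 -> filtered out


3 groups:
Engineering, 2
Legal, 2
Sales, 2


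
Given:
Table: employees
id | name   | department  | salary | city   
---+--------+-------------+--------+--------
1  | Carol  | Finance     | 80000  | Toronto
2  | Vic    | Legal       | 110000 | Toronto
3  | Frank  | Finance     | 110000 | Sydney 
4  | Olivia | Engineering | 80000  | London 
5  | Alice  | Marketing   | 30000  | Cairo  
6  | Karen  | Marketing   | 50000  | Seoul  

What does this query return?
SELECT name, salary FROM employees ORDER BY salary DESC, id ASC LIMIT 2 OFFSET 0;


Sort by salary DESC (id ASC tiebreak), then skip 0 and take 2
Rows 1 through 2

2 rows:
Vic, 110000
Frank, 110000


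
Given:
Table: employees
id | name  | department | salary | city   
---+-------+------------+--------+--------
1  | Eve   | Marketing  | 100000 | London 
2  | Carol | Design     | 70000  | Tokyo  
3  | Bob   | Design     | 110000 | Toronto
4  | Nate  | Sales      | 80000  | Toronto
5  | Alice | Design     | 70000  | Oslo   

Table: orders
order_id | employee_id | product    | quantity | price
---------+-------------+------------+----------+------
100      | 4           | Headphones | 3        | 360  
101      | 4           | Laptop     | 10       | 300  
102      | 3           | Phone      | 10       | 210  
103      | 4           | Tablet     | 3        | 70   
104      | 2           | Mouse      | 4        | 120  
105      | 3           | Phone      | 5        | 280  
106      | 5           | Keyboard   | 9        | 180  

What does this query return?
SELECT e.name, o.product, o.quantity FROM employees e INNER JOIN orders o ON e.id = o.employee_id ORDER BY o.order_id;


Joining employees.id = orders.employee_id:
  employee Nate (id=4) -> order Headphones
  employee Nate (id=4) -> order Laptop
  employee Bob (id=3) -> order Phone
  employee Nate (id=4) -> order Tablet
  employee Carol (id=2) -> order Mouse
  employee Bob (id=3) -> order Phone
  employee Alice (id=5) -> order Keyboard


7 rows:
Nate, Headphones, 3
Nate, Laptop, 10
Bob, Phone, 10
Nate, Tablet, 3
Carol, Mouse, 4
Bob, Phone, 5
Alice, Keyboard, 9


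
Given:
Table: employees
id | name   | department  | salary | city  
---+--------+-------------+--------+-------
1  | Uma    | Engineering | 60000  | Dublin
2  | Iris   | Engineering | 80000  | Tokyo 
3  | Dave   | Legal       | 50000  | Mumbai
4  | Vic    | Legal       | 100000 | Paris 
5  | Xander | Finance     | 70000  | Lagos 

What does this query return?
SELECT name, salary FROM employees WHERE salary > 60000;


Filtering: salary > 60000
Matching: 3 rows

3 rows:
Iris, 80000
Vic, 100000
Xander, 70000


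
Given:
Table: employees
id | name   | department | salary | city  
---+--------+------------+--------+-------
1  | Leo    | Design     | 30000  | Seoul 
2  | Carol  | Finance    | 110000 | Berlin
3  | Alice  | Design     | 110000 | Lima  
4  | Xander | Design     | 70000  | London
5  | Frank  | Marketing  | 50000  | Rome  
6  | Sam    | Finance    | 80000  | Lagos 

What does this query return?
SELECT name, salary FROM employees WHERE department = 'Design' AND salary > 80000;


Filtering: department = 'Design' AND salary > 80000
Matching: 1 rows

1 rows:
Alice, 110000


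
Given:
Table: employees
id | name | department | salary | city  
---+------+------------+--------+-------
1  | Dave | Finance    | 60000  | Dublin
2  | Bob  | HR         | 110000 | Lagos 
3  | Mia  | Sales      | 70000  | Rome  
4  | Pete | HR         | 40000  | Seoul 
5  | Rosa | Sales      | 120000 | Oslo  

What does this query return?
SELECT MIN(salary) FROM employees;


Salaries: 60000, 110000, 70000, 40000, 120000
MIN = 40000

40000


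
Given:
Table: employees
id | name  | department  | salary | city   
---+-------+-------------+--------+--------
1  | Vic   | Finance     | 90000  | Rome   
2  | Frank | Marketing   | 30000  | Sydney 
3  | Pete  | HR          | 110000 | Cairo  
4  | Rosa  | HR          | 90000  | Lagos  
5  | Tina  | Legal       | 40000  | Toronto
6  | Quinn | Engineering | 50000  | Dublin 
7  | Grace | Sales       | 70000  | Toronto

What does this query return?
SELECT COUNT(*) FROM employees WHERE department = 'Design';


Counting rows where department = 'Design'


0


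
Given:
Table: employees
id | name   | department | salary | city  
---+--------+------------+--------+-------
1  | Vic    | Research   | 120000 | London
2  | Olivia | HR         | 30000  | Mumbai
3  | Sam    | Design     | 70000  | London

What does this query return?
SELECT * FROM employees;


SELECT * returns all 3 rows with all columns

3 rows:
1, Vic, Research, 120000, London
2, Olivia, HR, 30000, Mumbai
3, Sam, Design, 70000, London


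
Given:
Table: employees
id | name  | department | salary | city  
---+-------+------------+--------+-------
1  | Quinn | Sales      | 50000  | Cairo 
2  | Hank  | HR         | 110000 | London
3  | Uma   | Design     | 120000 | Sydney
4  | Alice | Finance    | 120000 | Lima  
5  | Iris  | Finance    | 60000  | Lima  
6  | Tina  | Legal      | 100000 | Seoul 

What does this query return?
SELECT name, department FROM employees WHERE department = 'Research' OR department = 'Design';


Filtering: department = 'Research' OR 'Design'
Matching: 1 rows

1 rows:
Uma, Design


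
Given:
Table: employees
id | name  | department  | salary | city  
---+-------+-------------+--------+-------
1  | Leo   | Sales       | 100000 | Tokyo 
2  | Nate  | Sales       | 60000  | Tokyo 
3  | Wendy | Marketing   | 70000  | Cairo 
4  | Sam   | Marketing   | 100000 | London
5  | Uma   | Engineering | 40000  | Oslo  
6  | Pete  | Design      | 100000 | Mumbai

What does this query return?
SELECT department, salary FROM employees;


Projecting columns: department, salary

6 rows:
Sales, 100000
Sales, 60000
Marketing, 70000
Marketing, 100000
Engineering, 40000
Design, 100000


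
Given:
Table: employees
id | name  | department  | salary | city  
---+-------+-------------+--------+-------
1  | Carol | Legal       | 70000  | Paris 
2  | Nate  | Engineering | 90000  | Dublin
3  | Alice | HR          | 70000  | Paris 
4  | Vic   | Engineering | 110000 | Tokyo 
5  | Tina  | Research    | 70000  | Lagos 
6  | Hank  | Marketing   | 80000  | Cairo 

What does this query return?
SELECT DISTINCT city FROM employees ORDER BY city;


All 'city' values (row order): Paris, Dublin, Paris, Tokyo, Lagos, Cairo
Removing duplicates leaves 5 unique value(s).

5 values:
Cairo
Dublin
Lagos
Paris
Tokyo


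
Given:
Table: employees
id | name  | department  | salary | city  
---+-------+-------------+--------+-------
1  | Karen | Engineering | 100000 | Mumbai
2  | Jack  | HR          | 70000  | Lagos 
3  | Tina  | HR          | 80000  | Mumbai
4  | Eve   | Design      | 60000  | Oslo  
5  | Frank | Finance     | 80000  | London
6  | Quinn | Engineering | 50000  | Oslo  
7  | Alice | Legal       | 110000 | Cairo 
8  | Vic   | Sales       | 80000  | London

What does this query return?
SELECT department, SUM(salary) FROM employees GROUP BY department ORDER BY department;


Summing salary within each department:
  Design: 60000 = 60000
  Engineering: 100000 + 50000 = 150000
  Finance: 80000 = 80000
  HR: 70000 + 80000 = 150000
  Legal: 110000 = 110000
  Sales: 80000 = 80000


6 groups:
Design, 60000
Engineering, 150000
Finance, 80000
HR, 150000
Legal, 110000
Sales, 80000


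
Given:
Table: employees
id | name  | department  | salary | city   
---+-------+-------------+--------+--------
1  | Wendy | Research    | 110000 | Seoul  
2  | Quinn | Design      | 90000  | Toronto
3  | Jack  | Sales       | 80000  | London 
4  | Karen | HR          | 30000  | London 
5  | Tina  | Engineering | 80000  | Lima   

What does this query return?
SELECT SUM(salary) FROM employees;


SUM(salary) = 110000 + 90000 + 80000 + 30000 + 80000 = 390000

390000


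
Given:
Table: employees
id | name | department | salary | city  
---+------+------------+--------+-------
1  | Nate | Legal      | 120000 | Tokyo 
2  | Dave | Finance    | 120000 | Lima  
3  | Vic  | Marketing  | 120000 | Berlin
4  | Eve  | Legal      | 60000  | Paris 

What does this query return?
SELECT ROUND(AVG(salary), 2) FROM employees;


SUM(salary) = 420000
COUNT = 4
ROUND(AVG, 2) = ROUND(420000 / 4, 2) = 105000.0

105000.0


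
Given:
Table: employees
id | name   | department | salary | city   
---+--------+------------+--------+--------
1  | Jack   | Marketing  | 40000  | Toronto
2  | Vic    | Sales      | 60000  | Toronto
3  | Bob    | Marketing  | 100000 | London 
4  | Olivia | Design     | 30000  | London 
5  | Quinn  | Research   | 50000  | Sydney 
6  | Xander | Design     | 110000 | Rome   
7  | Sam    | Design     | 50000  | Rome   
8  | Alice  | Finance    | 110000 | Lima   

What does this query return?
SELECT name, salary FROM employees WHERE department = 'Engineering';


Filtering: department = 'Engineering'
Matching rows: 0

Empty result set (0 rows)


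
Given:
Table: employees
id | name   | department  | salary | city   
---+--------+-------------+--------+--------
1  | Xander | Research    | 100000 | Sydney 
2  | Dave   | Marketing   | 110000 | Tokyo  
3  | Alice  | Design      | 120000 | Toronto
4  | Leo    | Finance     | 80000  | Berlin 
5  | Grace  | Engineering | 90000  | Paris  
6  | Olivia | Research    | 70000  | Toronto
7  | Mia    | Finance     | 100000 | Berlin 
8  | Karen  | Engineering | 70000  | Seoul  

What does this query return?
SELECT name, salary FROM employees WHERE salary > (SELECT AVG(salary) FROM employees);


Subquery: AVG(salary) = 92500.0
Filtering: salary > 92500.0
  Xander (100000) -> MATCH
  Dave (110000) -> MATCH
  Alice (120000) -> MATCH
  Mia (100000) -> MATCH


4 rows:
Xander, 100000
Dave, 110000
Alice, 120000
Mia, 100000


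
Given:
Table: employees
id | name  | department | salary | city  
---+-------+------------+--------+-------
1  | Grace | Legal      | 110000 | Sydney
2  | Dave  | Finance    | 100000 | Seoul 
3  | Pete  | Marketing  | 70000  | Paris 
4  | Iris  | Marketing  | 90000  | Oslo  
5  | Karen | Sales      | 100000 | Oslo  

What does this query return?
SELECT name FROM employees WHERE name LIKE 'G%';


LIKE 'G%' matches names starting with 'G'
Matching: 1

1 rows:
Grace


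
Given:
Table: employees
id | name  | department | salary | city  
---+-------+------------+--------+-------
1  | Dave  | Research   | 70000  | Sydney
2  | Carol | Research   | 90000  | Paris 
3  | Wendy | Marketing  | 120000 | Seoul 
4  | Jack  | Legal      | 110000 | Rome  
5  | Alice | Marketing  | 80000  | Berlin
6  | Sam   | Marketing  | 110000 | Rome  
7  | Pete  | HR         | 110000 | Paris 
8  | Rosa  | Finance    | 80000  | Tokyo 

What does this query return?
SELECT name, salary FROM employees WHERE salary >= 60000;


Filtering: salary >= 60000
Matching: 8 rows

8 rows:
Dave, 70000
Carol, 90000
Wendy, 120000
Jack, 110000
Alice, 80000
Sam, 110000
Pete, 110000
Rosa, 80000


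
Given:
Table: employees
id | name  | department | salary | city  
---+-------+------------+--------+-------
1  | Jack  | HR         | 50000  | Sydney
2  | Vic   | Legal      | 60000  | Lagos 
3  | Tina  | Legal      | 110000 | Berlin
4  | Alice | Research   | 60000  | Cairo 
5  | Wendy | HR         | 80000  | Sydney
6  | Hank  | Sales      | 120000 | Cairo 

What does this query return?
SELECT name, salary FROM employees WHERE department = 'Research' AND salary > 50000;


Filtering: department = 'Research' AND salary > 50000
Matching: 1 rows

1 rows:
Alice, 60000


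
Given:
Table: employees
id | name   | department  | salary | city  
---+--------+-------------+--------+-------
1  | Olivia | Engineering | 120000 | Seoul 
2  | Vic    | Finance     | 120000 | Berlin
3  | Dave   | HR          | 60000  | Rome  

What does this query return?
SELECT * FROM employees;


SELECT * returns all 3 rows with all columns

3 rows:
1, Olivia, Engineering, 120000, Seoul
2, Vic, Finance, 120000, Berlin
3, Dave, HR, 60000, Rome


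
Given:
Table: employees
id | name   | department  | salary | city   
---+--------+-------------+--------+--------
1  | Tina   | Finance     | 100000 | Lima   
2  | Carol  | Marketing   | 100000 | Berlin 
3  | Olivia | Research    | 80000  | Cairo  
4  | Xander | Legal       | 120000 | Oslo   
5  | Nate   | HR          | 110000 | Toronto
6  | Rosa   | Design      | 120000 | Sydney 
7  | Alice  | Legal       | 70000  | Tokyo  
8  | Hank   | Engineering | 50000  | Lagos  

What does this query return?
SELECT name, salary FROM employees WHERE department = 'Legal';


Filtering: department = 'Legal'
Matching rows: 2

2 rows:
Xander, 120000
Alice, 70000


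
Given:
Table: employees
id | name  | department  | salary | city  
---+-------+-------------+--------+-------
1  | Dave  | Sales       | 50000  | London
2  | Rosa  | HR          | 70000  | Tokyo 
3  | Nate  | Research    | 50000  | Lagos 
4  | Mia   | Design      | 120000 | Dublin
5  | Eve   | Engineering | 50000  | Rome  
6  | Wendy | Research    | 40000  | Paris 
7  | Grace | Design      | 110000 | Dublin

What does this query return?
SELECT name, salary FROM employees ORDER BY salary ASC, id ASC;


Sorting by salary ASC, then id ASC for ties

7 rows:
Wendy, 40000
Dave, 50000
Nate, 50000
Eve, 50000
Rosa, 70000
Grace, 110000
Mia, 120000


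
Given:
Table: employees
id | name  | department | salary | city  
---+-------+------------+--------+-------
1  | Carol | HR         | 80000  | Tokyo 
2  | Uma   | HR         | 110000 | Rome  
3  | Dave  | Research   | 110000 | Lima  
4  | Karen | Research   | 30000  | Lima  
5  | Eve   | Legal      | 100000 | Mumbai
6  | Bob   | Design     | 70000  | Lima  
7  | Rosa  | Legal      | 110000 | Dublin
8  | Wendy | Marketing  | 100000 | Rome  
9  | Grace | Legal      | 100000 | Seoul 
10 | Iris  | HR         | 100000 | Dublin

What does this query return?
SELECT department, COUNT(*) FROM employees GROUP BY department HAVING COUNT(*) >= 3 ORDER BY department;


Groups with count >= 3:
  HR: 3 -> PASS
  Legal: 3 -> PASS
  Design: 1 -> filtered out
  Marketing: 1 -> filtered out
  Research: 2 -> filtered out


2 groups:
HR, 3
Legal, 3


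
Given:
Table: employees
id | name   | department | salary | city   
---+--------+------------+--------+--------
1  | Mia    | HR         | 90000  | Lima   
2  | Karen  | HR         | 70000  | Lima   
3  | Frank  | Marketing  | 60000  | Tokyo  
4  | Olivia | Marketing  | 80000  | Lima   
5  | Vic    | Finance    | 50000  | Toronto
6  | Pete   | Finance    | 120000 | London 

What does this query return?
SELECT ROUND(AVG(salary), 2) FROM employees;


SUM(salary) = 470000
COUNT = 6
ROUND(AVG, 2) = ROUND(470000 / 6, 2) = 78333.33

78333.33


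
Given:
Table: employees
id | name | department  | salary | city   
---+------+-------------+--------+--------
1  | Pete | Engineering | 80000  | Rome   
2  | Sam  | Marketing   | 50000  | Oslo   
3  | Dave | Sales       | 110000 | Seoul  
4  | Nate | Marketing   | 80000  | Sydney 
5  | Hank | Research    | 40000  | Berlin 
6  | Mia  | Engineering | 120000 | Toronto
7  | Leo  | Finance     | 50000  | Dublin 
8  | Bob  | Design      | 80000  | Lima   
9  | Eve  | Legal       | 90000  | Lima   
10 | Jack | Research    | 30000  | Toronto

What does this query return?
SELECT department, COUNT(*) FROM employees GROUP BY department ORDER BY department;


Assigning each row to its department group:
  Pete -> Engineering
  Sam -> Marketing
  Dave -> Sales
  Nate -> Marketing
  Hank -> Research
  Mia -> Engineering
  Leo -> Finance
  Bob -> Design
  Eve -> Legal
  Jack -> Research


7 groups:
Design, 1
Engineering, 2
Finance, 1
Legal, 1
Marketing, 2
Research, 2
Sales, 1


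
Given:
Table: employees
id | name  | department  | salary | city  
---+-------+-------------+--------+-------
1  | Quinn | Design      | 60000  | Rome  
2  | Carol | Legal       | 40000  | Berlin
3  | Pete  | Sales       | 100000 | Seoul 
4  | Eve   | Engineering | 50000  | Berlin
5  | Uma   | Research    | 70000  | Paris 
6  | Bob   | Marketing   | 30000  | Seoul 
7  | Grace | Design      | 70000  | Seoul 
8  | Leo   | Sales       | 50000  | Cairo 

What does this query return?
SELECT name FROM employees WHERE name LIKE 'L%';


LIKE 'L%' matches names starting with 'L'
Matching: 1

1 rows:
Leo


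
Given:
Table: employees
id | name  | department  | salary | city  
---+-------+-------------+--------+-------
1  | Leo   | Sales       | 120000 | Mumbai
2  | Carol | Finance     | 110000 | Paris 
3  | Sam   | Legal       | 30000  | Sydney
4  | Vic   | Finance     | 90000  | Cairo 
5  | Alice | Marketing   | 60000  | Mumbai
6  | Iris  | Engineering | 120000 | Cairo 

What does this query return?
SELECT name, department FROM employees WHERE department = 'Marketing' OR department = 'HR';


Filtering: department = 'Marketing' OR 'HR'
Matching: 1 rows

1 rows:
Alice, Marketing


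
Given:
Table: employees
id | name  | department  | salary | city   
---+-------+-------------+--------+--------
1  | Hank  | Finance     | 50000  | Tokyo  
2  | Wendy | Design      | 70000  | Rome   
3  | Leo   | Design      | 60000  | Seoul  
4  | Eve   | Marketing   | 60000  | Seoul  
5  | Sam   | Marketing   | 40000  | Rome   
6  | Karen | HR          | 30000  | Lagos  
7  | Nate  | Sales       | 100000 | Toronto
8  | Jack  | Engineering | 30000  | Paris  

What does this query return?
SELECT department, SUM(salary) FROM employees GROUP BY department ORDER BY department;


Summing salary within each department:
  Design: 70000 + 60000 = 130000
  Engineering: 30000 = 30000
  Finance: 50000 = 50000
  HR: 30000 = 30000
  Marketing: 60000 + 40000 = 100000
  Sales: 100000 = 100000


6 groups:
Design, 130000
Engineering, 30000
Finance, 50000
HR, 30000
Marketing, 100000
Sales, 100000


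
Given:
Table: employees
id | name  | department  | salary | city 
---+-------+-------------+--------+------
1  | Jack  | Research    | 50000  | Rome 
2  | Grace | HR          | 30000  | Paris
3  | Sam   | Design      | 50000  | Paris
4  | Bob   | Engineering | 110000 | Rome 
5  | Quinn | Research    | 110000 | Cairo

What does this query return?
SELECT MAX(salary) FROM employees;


Salaries: 50000, 30000, 50000, 110000, 110000
MAX = 110000

110000


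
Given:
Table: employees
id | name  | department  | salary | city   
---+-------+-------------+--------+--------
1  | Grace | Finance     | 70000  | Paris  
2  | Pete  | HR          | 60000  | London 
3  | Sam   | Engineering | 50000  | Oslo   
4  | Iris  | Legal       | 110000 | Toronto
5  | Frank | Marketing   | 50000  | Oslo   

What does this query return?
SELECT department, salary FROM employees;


Projecting columns: department, salary

5 rows:
Finance, 70000
HR, 60000
Engineering, 50000
Legal, 110000
Marketing, 50000


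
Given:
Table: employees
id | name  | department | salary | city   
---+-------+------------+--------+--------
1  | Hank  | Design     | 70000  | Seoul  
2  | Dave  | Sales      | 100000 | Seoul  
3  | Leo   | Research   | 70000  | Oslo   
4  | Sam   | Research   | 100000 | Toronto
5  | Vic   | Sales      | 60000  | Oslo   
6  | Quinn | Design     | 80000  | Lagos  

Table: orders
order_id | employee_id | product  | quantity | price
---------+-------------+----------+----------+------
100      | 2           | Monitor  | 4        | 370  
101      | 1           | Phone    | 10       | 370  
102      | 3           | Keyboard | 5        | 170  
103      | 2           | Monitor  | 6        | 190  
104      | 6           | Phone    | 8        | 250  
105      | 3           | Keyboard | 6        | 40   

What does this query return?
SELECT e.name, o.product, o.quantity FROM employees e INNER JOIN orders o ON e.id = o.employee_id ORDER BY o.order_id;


Joining employees.id = orders.employee_id:
  employee Dave (id=2) -> order Monitor
  employee Hank (id=1) -> order Phone
  employee Leo (id=3) -> order Keyboard
  employee Dave (id=2) -> order Monitor
  employee Quinn (id=6) -> order Phone
  employee Leo (id=3) -> order Keyboard


6 rows:
Dave, Monitor, 4
Hank, Phone, 10
Leo, Keyboard, 5
Dave, Monitor, 6
Quinn, Phone, 8
Leo, Keyboard, 6


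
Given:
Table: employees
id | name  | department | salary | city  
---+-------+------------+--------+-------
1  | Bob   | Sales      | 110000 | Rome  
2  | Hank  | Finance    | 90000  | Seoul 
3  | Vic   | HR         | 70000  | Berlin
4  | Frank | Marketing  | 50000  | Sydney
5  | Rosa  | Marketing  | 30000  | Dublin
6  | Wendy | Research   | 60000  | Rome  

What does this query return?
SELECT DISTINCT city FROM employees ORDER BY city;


All 'city' values (row order): Rome, Seoul, Berlin, Sydney, Dublin, Rome
Removing duplicates leaves 5 unique value(s).

5 values:
Berlin
Dublin
Rome
Seoul
Sydney


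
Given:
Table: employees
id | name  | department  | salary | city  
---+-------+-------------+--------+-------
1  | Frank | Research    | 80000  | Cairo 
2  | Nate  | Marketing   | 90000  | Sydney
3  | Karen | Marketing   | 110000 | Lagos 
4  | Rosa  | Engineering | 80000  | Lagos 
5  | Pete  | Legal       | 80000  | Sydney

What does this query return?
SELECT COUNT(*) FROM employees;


COUNT(*) counts all rows

5


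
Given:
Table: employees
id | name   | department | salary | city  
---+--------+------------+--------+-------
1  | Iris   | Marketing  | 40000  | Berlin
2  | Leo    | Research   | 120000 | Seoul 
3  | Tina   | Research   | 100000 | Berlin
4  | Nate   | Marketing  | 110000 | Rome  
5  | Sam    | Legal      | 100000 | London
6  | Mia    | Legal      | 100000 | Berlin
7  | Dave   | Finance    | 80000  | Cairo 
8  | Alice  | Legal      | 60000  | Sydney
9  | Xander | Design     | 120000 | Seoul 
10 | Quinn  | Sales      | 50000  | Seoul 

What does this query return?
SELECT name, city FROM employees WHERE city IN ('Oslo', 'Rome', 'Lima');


Filtering: city IN ('Oslo', 'Rome', 'Lima')
Matching: 1 rows

1 rows:
Nate, Rome


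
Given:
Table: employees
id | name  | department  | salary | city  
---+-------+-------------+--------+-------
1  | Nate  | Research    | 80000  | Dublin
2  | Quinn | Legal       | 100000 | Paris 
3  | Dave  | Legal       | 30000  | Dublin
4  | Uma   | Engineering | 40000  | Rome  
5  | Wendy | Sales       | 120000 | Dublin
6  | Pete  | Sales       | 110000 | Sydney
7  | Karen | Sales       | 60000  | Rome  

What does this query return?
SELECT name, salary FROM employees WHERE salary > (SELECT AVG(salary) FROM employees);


Subquery: AVG(salary) = 77142.86
Filtering: salary > 77142.86
  Nate (80000) -> MATCH
  Quinn (100000) -> MATCH
  Wendy (120000) -> MATCH
  Pete (110000) -> MATCH


4 rows:
Nate, 80000
Quinn, 100000
Wendy, 120000
Pete, 110000


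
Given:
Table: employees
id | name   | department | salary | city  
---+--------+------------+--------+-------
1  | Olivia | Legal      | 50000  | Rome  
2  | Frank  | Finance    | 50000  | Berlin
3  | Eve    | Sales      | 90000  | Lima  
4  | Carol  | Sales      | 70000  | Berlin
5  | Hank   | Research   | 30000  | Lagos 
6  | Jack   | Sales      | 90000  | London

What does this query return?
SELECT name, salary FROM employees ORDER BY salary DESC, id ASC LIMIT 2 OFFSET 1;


Sort by salary DESC (id ASC tiebreak), then skip 1 and take 2
Rows 2 through 3

2 rows:
Jack, 90000
Carol, 70000
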